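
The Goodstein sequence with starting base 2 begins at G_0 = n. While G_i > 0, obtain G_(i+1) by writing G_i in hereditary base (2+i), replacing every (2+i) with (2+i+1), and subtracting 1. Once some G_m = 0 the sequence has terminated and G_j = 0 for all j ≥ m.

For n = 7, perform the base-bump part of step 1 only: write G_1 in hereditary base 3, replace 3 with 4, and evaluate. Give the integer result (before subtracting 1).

(0) 7|_2 = 2^2 + 2 + 1 ↦ 3^3 + 3 + 1|_3 = 31 ⇒ 30
(1) 30|_3 = 3^3 + 3 ↦ 4^4 + 4|_4 = 260 ⇒ 259

260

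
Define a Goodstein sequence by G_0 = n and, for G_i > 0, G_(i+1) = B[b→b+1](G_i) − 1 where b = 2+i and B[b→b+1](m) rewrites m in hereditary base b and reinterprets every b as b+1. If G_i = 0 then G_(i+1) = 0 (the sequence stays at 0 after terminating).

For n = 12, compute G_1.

i=0: 12 = 2^(2 + 1) + 2^2 (b=2); 2→3: 3^(3 + 1) + 3^3 = 108; 108−1 = 107
i=1: 107 = 3^(3 + 1) + 2·3^2 + 2·3 + 2 (b=3); 3→4: 4^(4 + 1) + 2·4^2 + 2·4 + 2 = 1066; 1066−1 = 1065

107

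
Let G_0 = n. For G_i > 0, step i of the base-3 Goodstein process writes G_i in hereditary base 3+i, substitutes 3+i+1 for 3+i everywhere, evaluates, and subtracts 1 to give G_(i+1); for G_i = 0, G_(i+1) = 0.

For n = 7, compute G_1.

8

G_0=7  [base 3] 2·3 + 1  →[3↦4]→  2·4 + 1 = 9  −1 ⇒ G_1=8
G_1=8  [base 4] 2·4  →[4↦5]→  2·5 = 10  −1 ⇒ G_2=9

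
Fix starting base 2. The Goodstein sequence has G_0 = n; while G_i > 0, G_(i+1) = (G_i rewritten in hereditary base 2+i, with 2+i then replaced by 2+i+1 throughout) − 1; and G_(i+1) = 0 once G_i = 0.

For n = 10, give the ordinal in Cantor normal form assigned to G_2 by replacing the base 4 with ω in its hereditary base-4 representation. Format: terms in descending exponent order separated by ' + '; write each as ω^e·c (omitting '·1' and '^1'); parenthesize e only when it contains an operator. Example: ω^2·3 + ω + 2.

ω^(ω + 1) + 1

[0] 10 ≡ 2^(2 + 1) + 2 (base 2). Lift 3: 84. −1: 83.
[1] 83 ≡ 3^(3 + 1) + 2 (base 3). Lift 4: 1026. −1: 1025.
[2] 1025 ≡ 4^(4 + 1) + 1 (base 4). Lift 5: 15626. −1: 15625.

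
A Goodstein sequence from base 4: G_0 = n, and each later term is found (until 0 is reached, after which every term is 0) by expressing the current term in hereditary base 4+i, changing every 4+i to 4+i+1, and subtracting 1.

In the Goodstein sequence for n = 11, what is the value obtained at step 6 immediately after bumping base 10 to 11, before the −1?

16

G_0 = 11. HB_4(11) = 2·4 + 3. Bump = 13. G_1 = 12.
G_1 = 12. HB_5(12) = 2·5 + 2. Bump = 14. G_2 = 13.
G_2 = 13. HB_6(13) = 2·6 + 1. Bump = 15. G_3 = 14.
G_3 = 14. HB_7(14) = 2·7. Bump = 16. G_4 = 15.
G_4 = 15. HB_8(15) = 8 + 7. Bump = 16. G_5 = 15.
G_5 = 15. HB_9(15) = 9 + 6. Bump = 16. G_6 = 15.
G_6 = 15. HB_10(15) = 10 + 5. Bump = 16. G_7 = 15.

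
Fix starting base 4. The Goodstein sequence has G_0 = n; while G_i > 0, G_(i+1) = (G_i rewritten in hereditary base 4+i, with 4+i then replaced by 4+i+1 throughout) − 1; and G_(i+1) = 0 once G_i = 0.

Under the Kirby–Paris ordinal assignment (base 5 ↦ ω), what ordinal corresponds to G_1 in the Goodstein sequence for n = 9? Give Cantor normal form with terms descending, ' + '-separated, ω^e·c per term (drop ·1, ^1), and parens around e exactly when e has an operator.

step 0: 9 = 2·4 + 1; sub 5 for 4: 2·5 + 1; = 11; G_1 = 11−1 = 10
step 1: 10 = 2·5; sub 6 for 5: 2·6; = 12; G_2 = 12−1 = 11

ω·2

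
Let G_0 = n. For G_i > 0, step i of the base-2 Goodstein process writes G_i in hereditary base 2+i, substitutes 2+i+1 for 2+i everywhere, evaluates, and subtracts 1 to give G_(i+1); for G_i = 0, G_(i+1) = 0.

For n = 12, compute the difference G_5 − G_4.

step 0: 12 = 2^(2 + 1) + 2^2; sub 3 for 2: 3^(3 + 1) + 3^3; = 108; G_1 = 108−1 = 107
step 1: 107 = 3^(3 + 1) + 2·3^2 + 2·3 + 2; sub 4 for 3: 4^(4 + 1) + 2·4^2 + 2·4 + 2; = 1066; G_2 = 1066−1 = 1065
step 2: 1065 = 4^(4 + 1) + 2·4^2 + 2·4 + 1; sub 5 for 4: 5^(5 + 1) + 2·5^2 + 2·5 + 1; = 15686; G_3 = 15686−1 = 15685
step 3: 15685 = 5^(5 + 1) + 2·5^2 + 2·5; sub 6 for 5: 6^(6 + 1) + 2·6^2 + 2·6; = 280020; G_4 = 280020−1 = 280019
step 4: 280019 = 6^(6 + 1) + 2·6^2 + 6 + 5; sub 7 for 6: 7^(7 + 1) + 2·7^2 + 7 + 5; = 5764911; G_5 = 5764911−1 = 5764910

5484891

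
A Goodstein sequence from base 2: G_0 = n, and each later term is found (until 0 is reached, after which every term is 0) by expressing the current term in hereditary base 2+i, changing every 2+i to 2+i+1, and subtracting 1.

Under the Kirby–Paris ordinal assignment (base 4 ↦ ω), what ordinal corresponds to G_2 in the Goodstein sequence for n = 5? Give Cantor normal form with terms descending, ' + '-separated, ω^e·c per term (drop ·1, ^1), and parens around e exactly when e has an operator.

ω^3·3 + ω^2·3 + ω·3 + 3

5 —HB2→ 2^2 + 1 —bump→ 3^3 + 1 = 28 —(−1)→ 27
27 —HB3→ 3^3 —bump→ 4^4 = 256 —(−1)→ 255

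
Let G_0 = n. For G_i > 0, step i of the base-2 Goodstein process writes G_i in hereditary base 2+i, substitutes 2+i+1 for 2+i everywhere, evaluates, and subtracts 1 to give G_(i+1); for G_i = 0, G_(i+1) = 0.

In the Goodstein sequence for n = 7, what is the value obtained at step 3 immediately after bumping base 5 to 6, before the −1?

base 2: 7 = 2^2 + 2 + 1; at 3: 3^3 + 3 + 1 = 31; next = 30
base 3: 30 = 3^3 + 3; at 4: 4^4 + 4 = 260; next = 259
base 4: 259 = 4^4 + 3; at 5: 5^5 + 3 = 3128; next = 3127
base 5: 3127 = 5^5 + 2; at 6: 6^6 + 2 = 46658; next = 46657

46658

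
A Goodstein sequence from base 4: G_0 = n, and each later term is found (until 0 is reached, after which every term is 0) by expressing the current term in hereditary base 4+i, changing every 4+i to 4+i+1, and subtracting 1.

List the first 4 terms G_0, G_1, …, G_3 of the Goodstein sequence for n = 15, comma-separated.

step 0: 15 = 3·4 + 3; sub 5 for 4: 3·5 + 3; = 18; G_1 = 18−1 = 17
step 1: 17 = 3·5 + 2; sub 6 for 5: 3·6 + 2; = 20; G_2 = 20−1 = 19
step 2: 19 = 3·6 + 1; sub 7 for 6: 3·7 + 1; = 22; G_3 = 22−1 = 21

15, 17, 19, 21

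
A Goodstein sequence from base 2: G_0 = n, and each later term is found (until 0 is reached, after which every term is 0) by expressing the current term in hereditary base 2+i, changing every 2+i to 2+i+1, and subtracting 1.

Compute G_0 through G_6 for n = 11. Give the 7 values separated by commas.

base 2: 11 = 2^(2 + 1) + 2 + 1; at 3: 3^(3 + 1) + 3 + 1 = 85; next = 84
base 3: 84 = 3^(3 + 1) + 3; at 4: 4^(4 + 1) + 4 = 1028; next = 1027
base 4: 1027 = 4^(4 + 1) + 3; at 5: 5^(5 + 1) + 3 = 15628; next = 15627
base 5: 15627 = 5^(5 + 1) + 2; at 6: 6^(6 + 1) + 2 = 279938; next = 279937
base 6: 279937 = 6^(6 + 1) + 1; at 7: 7^(7 + 1) + 1 = 5764802; next = 5764801
base 7: 5764801 = 7^(7 + 1); at 8: 8^(8 + 1) = 134217728; next = 134217727

11, 84, 1027, 15627, 279937, 5764801, 134217727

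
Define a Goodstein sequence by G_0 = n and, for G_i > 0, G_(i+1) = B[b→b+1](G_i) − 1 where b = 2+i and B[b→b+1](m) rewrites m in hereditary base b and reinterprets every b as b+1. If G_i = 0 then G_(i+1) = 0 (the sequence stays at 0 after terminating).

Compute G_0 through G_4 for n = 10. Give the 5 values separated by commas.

10, 83, 1025, 15625, 279935

G_0=10  [base 2] 2^(2 + 1) + 2  →[2↦3]→  3^(3 + 1) + 3 = 84  −1 ⇒ G_1=83
G_1=83  [base 3] 3^(3 + 1) + 2  →[3↦4]→  4^(4 + 1) + 2 = 1026  −1 ⇒ G_2=1025
G_2=1025  [base 4] 4^(4 + 1) + 1  →[4↦5]→  5^(5 + 1) + 1 = 15626  −1 ⇒ G_3=15625
G_3=15625  [base 5] 5^(5 + 1)  →[5↦6]→  6^(6 + 1) = 279936  −1 ⇒ G_4=279935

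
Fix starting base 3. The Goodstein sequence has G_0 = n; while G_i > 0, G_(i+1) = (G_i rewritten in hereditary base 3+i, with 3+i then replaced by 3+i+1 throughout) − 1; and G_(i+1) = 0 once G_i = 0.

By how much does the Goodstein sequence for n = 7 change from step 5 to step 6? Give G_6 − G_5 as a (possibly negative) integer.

step 0: 7 = 2·3 + 1; sub 4 for 3: 2·4 + 1; = 9; G_1 = 9−1 = 8
step 1: 8 = 2·4; sub 5 for 4: 2·5; = 10; G_2 = 10−1 = 9
step 2: 9 = 5 + 4; sub 6 for 5: 6 + 4; = 10; G_3 = 10−1 = 9
step 3: 9 = 6 + 3; sub 7 for 6: 7 + 3; = 10; G_4 = 10−1 = 9
step 4: 9 = 7 + 2; sub 8 for 7: 8 + 2; = 10; G_5 = 10−1 = 9
step 5: 9 = 8 + 1; sub 9 for 8: 9 + 1; = 10; G_6 = 10−1 = 9

0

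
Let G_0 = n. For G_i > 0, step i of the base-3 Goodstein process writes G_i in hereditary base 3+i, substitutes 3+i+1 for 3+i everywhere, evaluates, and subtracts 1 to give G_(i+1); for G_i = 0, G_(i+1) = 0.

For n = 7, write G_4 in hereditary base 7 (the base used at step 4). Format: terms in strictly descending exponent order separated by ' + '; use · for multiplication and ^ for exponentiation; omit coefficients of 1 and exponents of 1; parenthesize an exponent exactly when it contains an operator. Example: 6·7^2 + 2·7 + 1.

[0] 7 ≡ 2·3 + 1 (base 3). Lift 4: 9. −1: 8.
[1] 8 ≡ 2·4 (base 4). Lift 5: 10. −1: 9.
[2] 9 ≡ 5 + 4 (base 5). Lift 6: 10. −1: 9.
[3] 9 ≡ 6 + 3 (base 6). Lift 7: 10. −1: 9.
[4] 9 ≡ 7 + 2 (base 7). Lift 8: 10. −1: 9.

7 + 2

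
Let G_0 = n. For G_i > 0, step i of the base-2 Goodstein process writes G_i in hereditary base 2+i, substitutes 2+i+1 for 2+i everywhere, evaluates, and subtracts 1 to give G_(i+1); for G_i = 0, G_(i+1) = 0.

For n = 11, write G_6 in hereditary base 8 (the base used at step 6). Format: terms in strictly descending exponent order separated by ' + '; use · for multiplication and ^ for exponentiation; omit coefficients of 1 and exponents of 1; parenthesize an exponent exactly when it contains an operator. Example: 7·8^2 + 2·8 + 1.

7·8^8 + 7·8^7 + 7·8^6 + 7·8^5 + 7·8^4 + 7·8^3 + 7·8^2 + 7·8 + 7

(0) 11|_2 = 2^(2 + 1) + 2 + 1 ↦ 3^(3 + 1) + 3 + 1|_3 = 85 ⇒ 84
(1) 84|_3 = 3^(3 + 1) + 3 ↦ 4^(4 + 1) + 4|_4 = 1028 ⇒ 1027
(2) 1027|_4 = 4^(4 + 1) + 3 ↦ 5^(5 + 1) + 3|_5 = 15628 ⇒ 15627
(3) 15627|_5 = 5^(5 + 1) + 2 ↦ 6^(6 + 1) + 2|_6 = 279938 ⇒ 279937
(4) 279937|_6 = 6^(6 + 1) + 1 ↦ 7^(7 + 1) + 1|_7 = 5764802 ⇒ 5764801
(5) 5764801|_7 = 7^(7 + 1) ↦ 8^(8 + 1)|_8 = 134217728 ⇒ 134217727
(6) 134217727|_8 = 7·8^8 + 7·8^7 + 7·8^6 + 7·8^5 + 7·8^4 + 7·8^3 + 7·8^2 + 7·8 + 7 ↦ 7·9^9 + 7·9^7 + 7·9^6 + 7·9^5 + 7·9^4 + 7·9^3 + 7·9^2 + 7·9 + 7|_9 = 2749609303 ⇒ 2749609302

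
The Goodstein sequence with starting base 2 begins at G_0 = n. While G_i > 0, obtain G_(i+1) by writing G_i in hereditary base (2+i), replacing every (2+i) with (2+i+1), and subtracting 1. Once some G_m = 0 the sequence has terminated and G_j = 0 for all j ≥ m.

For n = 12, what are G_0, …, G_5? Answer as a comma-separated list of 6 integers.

base 2: 12 = 2^(2 + 1) + 2^2; at 3: 3^(3 + 1) + 3^3 = 108; next = 107
base 3: 107 = 3^(3 + 1) + 2·3^2 + 2·3 + 2; at 4: 4^(4 + 1) + 2·4^2 + 2·4 + 2 = 1066; next = 1065
base 4: 1065 = 4^(4 + 1) + 2·4^2 + 2·4 + 1; at 5: 5^(5 + 1) + 2·5^2 + 2·5 + 1 = 15686; next = 15685
base 5: 15685 = 5^(5 + 1) + 2·5^2 + 2·5; at 6: 6^(6 + 1) + 2·6^2 + 2·6 = 280020; next = 280019
base 6: 280019 = 6^(6 + 1) + 2·6^2 + 6 + 5; at 7: 7^(7 + 1) + 2·7^2 + 7 + 5 = 5764911; next = 5764910

12, 107, 1065, 15685, 280019, 5764910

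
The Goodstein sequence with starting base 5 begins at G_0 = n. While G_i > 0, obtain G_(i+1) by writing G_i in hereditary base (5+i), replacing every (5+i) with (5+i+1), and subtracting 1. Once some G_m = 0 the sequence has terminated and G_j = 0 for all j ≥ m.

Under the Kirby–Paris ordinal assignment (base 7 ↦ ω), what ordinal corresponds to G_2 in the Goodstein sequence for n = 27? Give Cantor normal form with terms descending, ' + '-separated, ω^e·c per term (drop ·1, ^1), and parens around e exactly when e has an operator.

(0) 27|_5 = 5^2 + 2 ↦ 6^2 + 2|_6 = 38 ⇒ 37
(1) 37|_6 = 6^2 + 1 ↦ 7^2 + 1|_7 = 50 ⇒ 49
(2) 49|_7 = 7^2 ↦ 8^2|_8 = 64 ⇒ 63

ω^2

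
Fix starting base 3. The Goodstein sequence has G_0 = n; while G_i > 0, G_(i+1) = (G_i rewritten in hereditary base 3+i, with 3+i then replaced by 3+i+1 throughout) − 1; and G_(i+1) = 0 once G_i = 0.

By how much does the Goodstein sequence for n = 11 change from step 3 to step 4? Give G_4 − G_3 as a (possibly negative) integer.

(0) 11|_3 = 3^2 + 2 ↦ 4^2 + 2|_4 = 18 ⇒ 17
(1) 17|_4 = 4^2 + 1 ↦ 5^2 + 1|_5 = 26 ⇒ 25
(2) 25|_5 = 5^2 ↦ 6^2|_6 = 36 ⇒ 35
(3) 35|_6 = 5·6 + 5 ↦ 5·7 + 5|_7 = 40 ⇒ 39

4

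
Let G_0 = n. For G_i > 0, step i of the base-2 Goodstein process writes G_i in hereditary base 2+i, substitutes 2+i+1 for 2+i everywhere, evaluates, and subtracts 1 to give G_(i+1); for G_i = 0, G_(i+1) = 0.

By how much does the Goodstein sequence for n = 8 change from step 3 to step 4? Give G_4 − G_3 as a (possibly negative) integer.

i=0: 8 = 2^(2 + 1) (b=2); 2→3: 3^(3 + 1) = 81; 81−1 = 80
i=1: 80 = 2·3^3 + 2·3^2 + 2·3 + 2 (b=3); 3→4: 2·4^4 + 2·4^2 + 2·4 + 2 = 554; 554−1 = 553
i=2: 553 = 2·4^4 + 2·4^2 + 2·4 + 1 (b=4); 4→5: 2·5^5 + 2·5^2 + 2·5 + 1 = 6311; 6311−1 = 6310
i=3: 6310 = 2·5^5 + 2·5^2 + 2·5 (b=5); 5→6: 2·6^6 + 2·6^2 + 2·6 = 93396; 93396−1 = 93395

87085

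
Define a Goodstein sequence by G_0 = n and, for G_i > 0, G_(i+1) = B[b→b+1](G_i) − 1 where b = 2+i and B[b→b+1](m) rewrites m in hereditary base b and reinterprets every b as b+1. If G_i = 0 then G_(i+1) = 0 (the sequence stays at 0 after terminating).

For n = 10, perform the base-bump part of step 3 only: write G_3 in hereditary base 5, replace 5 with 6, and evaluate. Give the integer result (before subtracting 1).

(0) 10|_2 = 2^(2 + 1) + 2 ↦ 3^(3 + 1) + 3|_3 = 84 ⇒ 83
(1) 83|_3 = 3^(3 + 1) + 2 ↦ 4^(4 + 1) + 2|_4 = 1026 ⇒ 1025
(2) 1025|_4 = 4^(4 + 1) + 1 ↦ 5^(5 + 1) + 1|_5 = 15626 ⇒ 15625
(3) 15625|_5 = 5^(5 + 1) ↦ 6^(6 + 1)|_6 = 279936 ⇒ 279935

279936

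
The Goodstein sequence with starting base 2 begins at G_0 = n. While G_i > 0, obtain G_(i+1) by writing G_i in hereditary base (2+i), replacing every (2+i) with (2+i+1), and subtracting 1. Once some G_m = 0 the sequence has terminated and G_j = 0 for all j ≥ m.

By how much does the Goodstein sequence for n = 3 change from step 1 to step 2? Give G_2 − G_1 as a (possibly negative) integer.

0

(0) 3|_2 = 2 + 1 ↦ 3 + 1|_3 = 4 ⇒ 3
(1) 3|_3 = 3 ↦ 4|_4 = 4 ⇒ 3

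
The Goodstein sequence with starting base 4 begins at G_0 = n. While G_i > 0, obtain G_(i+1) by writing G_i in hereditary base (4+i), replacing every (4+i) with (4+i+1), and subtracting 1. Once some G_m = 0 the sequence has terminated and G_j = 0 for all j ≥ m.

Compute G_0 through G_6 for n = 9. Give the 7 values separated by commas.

9, 10, 11, 11, 11, 11, 11

G_0 = 9. HB_4(9) = 2·4 + 1. Bump = 11. G_1 = 10.
G_1 = 10. HB_5(10) = 2·5. Bump = 12. G_2 = 11.
G_2 = 11. HB_6(11) = 6 + 5. Bump = 12. G_3 = 11.
G_3 = 11. HB_7(11) = 7 + 4. Bump = 12. G_4 = 11.
G_4 = 11. HB_8(11) = 8 + 3. Bump = 12. G_5 = 11.
G_5 = 11. HB_9(11) = 9 + 2. Bump = 12. G_6 = 11.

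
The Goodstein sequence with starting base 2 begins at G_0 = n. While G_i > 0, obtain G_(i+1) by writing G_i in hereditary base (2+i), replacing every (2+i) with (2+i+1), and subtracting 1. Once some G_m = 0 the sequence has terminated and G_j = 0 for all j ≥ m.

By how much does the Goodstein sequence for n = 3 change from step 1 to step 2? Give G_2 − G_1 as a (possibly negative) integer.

base 2: 3 = 2 + 1; at 3: 3 + 1 = 4; next = 3
base 3: 3 = 3; at 4: 4 = 4; next = 3

0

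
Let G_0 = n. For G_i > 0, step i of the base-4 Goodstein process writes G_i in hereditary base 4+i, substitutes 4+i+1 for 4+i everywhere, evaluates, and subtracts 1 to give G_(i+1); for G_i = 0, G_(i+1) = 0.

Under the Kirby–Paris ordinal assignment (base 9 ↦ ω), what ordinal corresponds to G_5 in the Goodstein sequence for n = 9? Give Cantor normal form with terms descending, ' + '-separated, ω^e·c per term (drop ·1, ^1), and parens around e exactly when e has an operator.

ω + 2

9 —HB4→ 2·4 + 1 —bump→ 2·5 + 1 = 11 —(−1)→ 10
10 —HB5→ 2·5 —bump→ 2·6 = 12 —(−1)→ 11
11 —HB6→ 6 + 5 —bump→ 7 + 5 = 12 —(−1)→ 11
11 —HB7→ 7 + 4 —bump→ 8 + 4 = 12 —(−1)→ 11
11 —HB8→ 8 + 3 —bump→ 9 + 3 = 12 —(−1)→ 11
11 —HB9→ 9 + 2 —bump→ 10 + 2 = 12 —(−1)→ 11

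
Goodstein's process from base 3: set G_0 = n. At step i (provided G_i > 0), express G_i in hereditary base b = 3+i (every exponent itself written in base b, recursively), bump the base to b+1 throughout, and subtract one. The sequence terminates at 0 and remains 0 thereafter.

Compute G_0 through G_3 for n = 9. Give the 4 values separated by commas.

G_0=9  [base 3] 3^2  →[3↦4]→  4^2 = 16  −1 ⇒ G_1=15
G_1=15  [base 4] 3·4 + 3  →[4↦5]→  3·5 + 3 = 18  −1 ⇒ G_2=17
G_2=17  [base 5] 3·5 + 2  →[5↦6]→  3·6 + 2 = 20  −1 ⇒ G_3=19

9, 15, 17, 19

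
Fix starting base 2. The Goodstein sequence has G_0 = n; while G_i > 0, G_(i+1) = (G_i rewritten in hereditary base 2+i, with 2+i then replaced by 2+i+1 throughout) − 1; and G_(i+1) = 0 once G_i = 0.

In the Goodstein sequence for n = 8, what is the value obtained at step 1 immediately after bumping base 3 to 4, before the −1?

G_0 = 8. HB_2(8) = 2^(2 + 1). Bump = 81. G_1 = 80.
G_1 = 80. HB_3(80) = 2·3^3 + 2·3^2 + 2·3 + 2. Bump = 554. G_2 = 553.

554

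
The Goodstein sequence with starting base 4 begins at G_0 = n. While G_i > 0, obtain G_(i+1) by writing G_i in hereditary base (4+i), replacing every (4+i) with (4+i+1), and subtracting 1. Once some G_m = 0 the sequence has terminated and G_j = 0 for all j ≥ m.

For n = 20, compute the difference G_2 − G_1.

(0) 20|_4 = 4^2 + 4 ↦ 5^2 + 5|_5 = 30 ⇒ 29
(1) 29|_5 = 5^2 + 4 ↦ 6^2 + 4|_6 = 40 ⇒ 39

10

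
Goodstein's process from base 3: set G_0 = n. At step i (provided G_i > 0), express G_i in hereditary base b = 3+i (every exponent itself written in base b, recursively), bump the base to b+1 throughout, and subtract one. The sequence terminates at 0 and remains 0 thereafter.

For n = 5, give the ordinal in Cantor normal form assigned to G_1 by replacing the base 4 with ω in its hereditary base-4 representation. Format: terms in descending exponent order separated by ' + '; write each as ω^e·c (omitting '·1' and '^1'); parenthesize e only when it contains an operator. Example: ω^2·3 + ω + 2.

5 —HB3→ 3 + 2 —bump→ 4 + 2 = 6 —(−1)→ 5
5 —HB4→ 4 + 1 —bump→ 5 + 1 = 6 —(−1)→ 5

ω + 1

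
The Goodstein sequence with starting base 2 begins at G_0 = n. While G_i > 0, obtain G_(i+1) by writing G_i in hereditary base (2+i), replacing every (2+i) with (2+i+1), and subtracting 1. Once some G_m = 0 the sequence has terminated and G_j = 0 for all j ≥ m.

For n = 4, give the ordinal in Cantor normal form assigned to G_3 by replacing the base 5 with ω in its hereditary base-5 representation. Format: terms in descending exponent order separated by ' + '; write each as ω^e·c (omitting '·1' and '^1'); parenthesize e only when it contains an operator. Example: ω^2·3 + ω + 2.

base 2: 4 = 2^2; at 3: 3^3 = 27; next = 26
base 3: 26 = 2·3^2 + 2·3 + 2; at 4: 2·4^2 + 2·4 + 2 = 42; next = 41
base 4: 41 = 2·4^2 + 2·4 + 1; at 5: 2·5^2 + 2·5 + 1 = 61; next = 60
base 5: 60 = 2·5^2 + 2·5; at 6: 2·6^2 + 2·6 = 84; next = 83

ω^2·2 + ω·2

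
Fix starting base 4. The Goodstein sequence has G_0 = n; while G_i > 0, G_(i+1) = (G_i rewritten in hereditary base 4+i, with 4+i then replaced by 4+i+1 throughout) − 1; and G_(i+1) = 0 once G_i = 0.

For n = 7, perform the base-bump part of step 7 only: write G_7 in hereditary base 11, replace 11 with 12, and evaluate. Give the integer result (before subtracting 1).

4

base 4: 7 = 4 + 3; at 5: 5 + 3 = 8; next = 7
base 5: 7 = 5 + 2; at 6: 6 + 2 = 8; next = 7
base 6: 7 = 6 + 1; at 7: 7 + 1 = 8; next = 7
base 7: 7 = 7; at 8: 8 = 8; next = 7
base 8: 7 = 7; at 9: 7 = 7; next = 6
base 9: 6 = 6; at 10: 6 = 6; next = 5
base 10: 5 = 5; at 11: 5 = 5; next = 4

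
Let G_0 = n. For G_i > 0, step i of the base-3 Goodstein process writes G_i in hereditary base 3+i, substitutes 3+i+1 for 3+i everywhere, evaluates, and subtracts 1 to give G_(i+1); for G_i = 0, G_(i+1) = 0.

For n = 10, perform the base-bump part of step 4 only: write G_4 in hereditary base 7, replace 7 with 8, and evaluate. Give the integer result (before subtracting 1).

i=0: 10 = 3^2 + 1 (b=3); 3→4: 4^2 + 1 = 17; 17−1 = 16
i=1: 16 = 4^2 (b=4); 4→5: 5^2 = 25; 25−1 = 24
i=2: 24 = 4·5 + 4 (b=5); 5→6: 4·6 + 4 = 28; 28−1 = 27
i=3: 27 = 4·6 + 3 (b=6); 6→7: 4·7 + 3 = 31; 31−1 = 30
i=4: 30 = 4·7 + 2 (b=7); 7→8: 4·8 + 2 = 34; 34−1 = 33

34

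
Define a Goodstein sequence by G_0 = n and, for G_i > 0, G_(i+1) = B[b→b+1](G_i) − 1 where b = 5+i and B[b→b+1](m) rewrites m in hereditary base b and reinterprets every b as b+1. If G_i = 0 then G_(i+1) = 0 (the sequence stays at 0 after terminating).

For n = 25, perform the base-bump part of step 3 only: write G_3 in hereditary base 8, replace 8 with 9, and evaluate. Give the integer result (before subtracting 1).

48

(0) 25|_5 = 5^2 ↦ 6^2|_6 = 36 ⇒ 35
(1) 35|_6 = 5·6 + 5 ↦ 5·7 + 5|_7 = 40 ⇒ 39
(2) 39|_7 = 5·7 + 4 ↦ 5·8 + 4|_8 = 44 ⇒ 43
(3) 43|_8 = 5·8 + 3 ↦ 5·9 + 3|_9 = 48 ⇒ 47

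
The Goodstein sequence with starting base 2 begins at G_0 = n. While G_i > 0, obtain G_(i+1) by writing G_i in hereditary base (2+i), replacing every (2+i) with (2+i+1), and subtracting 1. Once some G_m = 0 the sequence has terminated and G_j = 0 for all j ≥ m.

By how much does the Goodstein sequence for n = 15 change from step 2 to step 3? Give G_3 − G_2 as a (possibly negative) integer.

[0] 15 ≡ 2^(2 + 1) + 2^2 + 2 + 1 (base 2). Lift 3: 112. −1: 111.
[1] 111 ≡ 3^(3 + 1) + 3^3 + 3 (base 3). Lift 4: 1284. −1: 1283.
[2] 1283 ≡ 4^(4 + 1) + 4^4 + 3 (base 4). Lift 5: 18753. −1: 18752.

17469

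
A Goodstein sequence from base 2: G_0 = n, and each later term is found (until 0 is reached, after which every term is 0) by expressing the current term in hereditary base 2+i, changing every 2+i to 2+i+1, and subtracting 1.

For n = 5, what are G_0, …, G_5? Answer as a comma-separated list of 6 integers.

5, 27, 255, 467, 775, 1197

(0) 5|_2 = 2^2 + 1 ↦ 3^3 + 1|_3 = 28 ⇒ 27
(1) 27|_3 = 3^3 ↦ 4^4|_4 = 256 ⇒ 255
(2) 255|_4 = 3·4^3 + 3·4^2 + 3·4 + 3 ↦ 3·5^3 + 3·5^2 + 3·5 + 3|_5 = 468 ⇒ 467
(3) 467|_5 = 3·5^3 + 3·5^2 + 3·5 + 2 ↦ 3·6^3 + 3·6^2 + 3·6 + 2|_6 = 776 ⇒ 775
(4) 775|_6 = 3·6^3 + 3·6^2 + 3·6 + 1 ↦ 3·7^3 + 3·7^2 + 3·7 + 1|_7 = 1198 ⇒ 1197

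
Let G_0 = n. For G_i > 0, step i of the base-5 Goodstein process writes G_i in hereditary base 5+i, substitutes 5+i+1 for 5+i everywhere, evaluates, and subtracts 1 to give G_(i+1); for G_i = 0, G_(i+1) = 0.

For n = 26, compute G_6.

68

(0) 26|_5 = 5^2 + 1 ↦ 6^2 + 1|_6 = 37 ⇒ 36
(1) 36|_6 = 6^2 ↦ 7^2|_7 = 49 ⇒ 48
(2) 48|_7 = 6·7 + 6 ↦ 6·8 + 6|_8 = 54 ⇒ 53
(3) 53|_8 = 6·8 + 5 ↦ 6·9 + 5|_9 = 59 ⇒ 58
(4) 58|_9 = 6·9 + 4 ↦ 6·10 + 4|_10 = 64 ⇒ 63
(5) 63|_10 = 6·10 + 3 ↦ 6·11 + 3|_11 = 69 ⇒ 68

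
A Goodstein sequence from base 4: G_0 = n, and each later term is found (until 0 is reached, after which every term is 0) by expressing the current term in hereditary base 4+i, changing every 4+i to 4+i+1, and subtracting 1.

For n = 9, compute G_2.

11

[0] 9 ≡ 2·4 + 1 (base 4). Lift 5: 11. −1: 10.
[1] 10 ≡ 2·5 (base 5). Lift 6: 12. −1: 11.
[2] 11 ≡ 6 + 5 (base 6). Lift 7: 12. −1: 11.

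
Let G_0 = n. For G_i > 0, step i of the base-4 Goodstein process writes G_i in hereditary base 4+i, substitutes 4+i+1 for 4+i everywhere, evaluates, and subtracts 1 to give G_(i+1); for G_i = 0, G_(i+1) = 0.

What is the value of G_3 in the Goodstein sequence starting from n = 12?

base 4: 12 = 3·4; at 5: 3·5 = 15; next = 14
base 5: 14 = 2·5 + 4; at 6: 2·6 + 4 = 16; next = 15
base 6: 15 = 2·6 + 3; at 7: 2·7 + 3 = 17; next = 16
base 7: 16 = 2·7 + 2; at 8: 2·8 + 2 = 18; next = 17

16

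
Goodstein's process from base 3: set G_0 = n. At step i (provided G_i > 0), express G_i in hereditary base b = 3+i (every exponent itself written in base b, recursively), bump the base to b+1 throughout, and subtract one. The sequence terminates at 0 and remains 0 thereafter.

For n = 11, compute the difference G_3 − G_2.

10

11 —HB3→ 3^2 + 2 —bump→ 4^2 + 2 = 18 —(−1)→ 17
17 —HB4→ 4^2 + 1 —bump→ 5^2 + 1 = 26 —(−1)→ 25
25 —HB5→ 5^2 —bump→ 6^2 = 36 —(−1)→ 35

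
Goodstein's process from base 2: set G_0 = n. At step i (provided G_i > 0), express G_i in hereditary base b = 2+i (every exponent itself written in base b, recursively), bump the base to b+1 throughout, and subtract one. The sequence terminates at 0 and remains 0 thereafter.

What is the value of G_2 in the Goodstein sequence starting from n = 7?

G_0=7  [base 2] 2^2 + 2 + 1  →[2↦3]→  3^3 + 3 + 1 = 31  −1 ⇒ G_1=30
G_1=30  [base 3] 3^3 + 3  →[3↦4]→  4^4 + 4 = 260  −1 ⇒ G_2=259

259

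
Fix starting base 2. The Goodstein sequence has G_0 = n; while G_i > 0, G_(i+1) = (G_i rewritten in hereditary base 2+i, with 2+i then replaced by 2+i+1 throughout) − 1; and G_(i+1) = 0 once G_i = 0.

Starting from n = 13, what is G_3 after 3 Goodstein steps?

16092

G_0=13  [base 2] 2^(2 + 1) + 2^2 + 1  →[2↦3]→  3^(3 + 1) + 3^3 + 1 = 109  −1 ⇒ G_1=108
G_1=108  [base 3] 3^(3 + 1) + 3^3  →[3↦4]→  4^(4 + 1) + 4^4 = 1280  −1 ⇒ G_2=1279
G_2=1279  [base 4] 4^(4 + 1) + 3·4^3 + 3·4^2 + 3·4 + 3  →[4↦5]→  5^(5 + 1) + 3·5^3 + 3·5^2 + 3·5 + 3 = 16093  −1 ⇒ G_3=16092
G_3=16092  [base 5] 5^(5 + 1) + 3·5^3 + 3·5^2 + 3·5 + 2  →[5↦6]→  6^(6 + 1) + 3·6^3 + 3·6^2 + 3·6 + 2 = 280712  −1 ⇒ G_4=280711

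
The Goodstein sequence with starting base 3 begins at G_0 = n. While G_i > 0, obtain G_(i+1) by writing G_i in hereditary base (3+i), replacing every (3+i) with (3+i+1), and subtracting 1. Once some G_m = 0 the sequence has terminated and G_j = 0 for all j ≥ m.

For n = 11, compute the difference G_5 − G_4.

step 0: 11 = 3^2 + 2; sub 4 for 3: 4^2 + 2; = 18; G_1 = 18−1 = 17
step 1: 17 = 4^2 + 1; sub 5 for 4: 5^2 + 1; = 26; G_2 = 26−1 = 25
step 2: 25 = 5^2; sub 6 for 5: 6^2; = 36; G_3 = 36−1 = 35
step 3: 35 = 5·6 + 5; sub 7 for 6: 5·7 + 5; = 40; G_4 = 40−1 = 39
step 4: 39 = 5·7 + 4; sub 8 for 7: 5·8 + 4; = 44; G_5 = 44−1 = 43

4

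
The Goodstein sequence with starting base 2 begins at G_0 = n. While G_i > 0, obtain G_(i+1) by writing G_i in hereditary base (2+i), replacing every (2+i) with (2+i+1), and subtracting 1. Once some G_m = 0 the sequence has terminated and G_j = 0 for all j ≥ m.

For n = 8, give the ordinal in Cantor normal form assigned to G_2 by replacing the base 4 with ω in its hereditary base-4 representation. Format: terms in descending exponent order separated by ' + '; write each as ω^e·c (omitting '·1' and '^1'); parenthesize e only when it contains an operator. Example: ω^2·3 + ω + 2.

G_0=8  [base 2] 2^(2 + 1)  →[2↦3]→  3^(3 + 1) = 81  −1 ⇒ G_1=80
G_1=80  [base 3] 2·3^3 + 2·3^2 + 2·3 + 2  →[3↦4]→  2·4^4 + 2·4^2 + 2·4 + 2 = 554  −1 ⇒ G_2=553

ω^ω·2 + ω^2·2 + ω·2 + 1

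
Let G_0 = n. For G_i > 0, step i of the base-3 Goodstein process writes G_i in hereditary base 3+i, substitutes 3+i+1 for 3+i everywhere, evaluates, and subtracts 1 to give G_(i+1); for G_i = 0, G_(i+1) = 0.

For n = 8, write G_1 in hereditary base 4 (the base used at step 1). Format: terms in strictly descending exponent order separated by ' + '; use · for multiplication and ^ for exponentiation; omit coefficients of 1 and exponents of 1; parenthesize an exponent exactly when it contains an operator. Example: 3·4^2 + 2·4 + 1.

2·4 + 1

G_0=8  [base 3] 2·3 + 2  →[3↦4]→  2·4 + 2 = 10  −1 ⇒ G_1=9
G_1=9  [base 4] 2·4 + 1  →[4↦5]→  2·5 + 1 = 11  −1 ⇒ G_2=10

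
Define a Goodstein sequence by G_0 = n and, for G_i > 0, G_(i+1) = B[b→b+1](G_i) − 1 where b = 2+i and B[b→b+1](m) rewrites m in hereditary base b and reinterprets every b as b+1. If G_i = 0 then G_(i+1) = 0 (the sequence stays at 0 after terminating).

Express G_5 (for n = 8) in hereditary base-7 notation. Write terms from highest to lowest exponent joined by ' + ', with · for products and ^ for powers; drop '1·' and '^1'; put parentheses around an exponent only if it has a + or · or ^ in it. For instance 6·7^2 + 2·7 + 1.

2·7^7 + 2·7^2 + 7 + 4

(0) 8|_2 = 2^(2 + 1) ↦ 3^(3 + 1)|_3 = 81 ⇒ 80
(1) 80|_3 = 2·3^3 + 2·3^2 + 2·3 + 2 ↦ 2·4^4 + 2·4^2 + 2·4 + 2|_4 = 554 ⇒ 553
(2) 553|_4 = 2·4^4 + 2·4^2 + 2·4 + 1 ↦ 2·5^5 + 2·5^2 + 2·5 + 1|_5 = 6311 ⇒ 6310
(3) 6310|_5 = 2·5^5 + 2·5^2 + 2·5 ↦ 2·6^6 + 2·6^2 + 2·6|_6 = 93396 ⇒ 93395
(4) 93395|_6 = 2·6^6 + 2·6^2 + 6 + 5 ↦ 2·7^7 + 2·7^2 + 7 + 5|_7 = 1647196 ⇒ 1647195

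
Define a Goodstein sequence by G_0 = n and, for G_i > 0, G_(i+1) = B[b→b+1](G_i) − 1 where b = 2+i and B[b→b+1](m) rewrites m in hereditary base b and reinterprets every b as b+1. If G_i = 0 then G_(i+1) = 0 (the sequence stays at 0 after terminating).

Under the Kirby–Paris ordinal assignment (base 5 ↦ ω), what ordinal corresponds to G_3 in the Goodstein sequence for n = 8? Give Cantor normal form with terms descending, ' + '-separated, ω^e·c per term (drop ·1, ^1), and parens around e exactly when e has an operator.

ω^ω·2 + ω^2·2 + ω·2

(0) 8|_2 = 2^(2 + 1) ↦ 3^(3 + 1)|_3 = 81 ⇒ 80
(1) 80|_3 = 2·3^3 + 2·3^2 + 2·3 + 2 ↦ 2·4^4 + 2·4^2 + 2·4 + 2|_4 = 554 ⇒ 553
(2) 553|_4 = 2·4^4 + 2·4^2 + 2·4 + 1 ↦ 2·5^5 + 2·5^2 + 2·5 + 1|_5 = 6311 ⇒ 6310
(3) 6310|_5 = 2·5^5 + 2·5^2 + 2·5 ↦ 2·6^6 + 2·6^2 + 2·6|_6 = 93396 ⇒ 93395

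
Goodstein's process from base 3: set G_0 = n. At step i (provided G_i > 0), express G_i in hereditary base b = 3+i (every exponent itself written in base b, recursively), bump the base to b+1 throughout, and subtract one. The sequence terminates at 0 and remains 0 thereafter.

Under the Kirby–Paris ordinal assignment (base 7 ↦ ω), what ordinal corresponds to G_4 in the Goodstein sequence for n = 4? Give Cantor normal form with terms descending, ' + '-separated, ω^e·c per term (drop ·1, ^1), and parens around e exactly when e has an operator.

2

[0] 4 ≡ 3 + 1 (base 3). Lift 4: 5. −1: 4.
[1] 4 ≡ 4 (base 4). Lift 5: 5. −1: 4.
[2] 4 ≡ 4 (base 5). Lift 6: 4. −1: 3.
[3] 3 ≡ 3 (base 6). Lift 7: 3. −1: 2.
[4] 2 ≡ 2 (base 7). Lift 8: 2. −1: 1.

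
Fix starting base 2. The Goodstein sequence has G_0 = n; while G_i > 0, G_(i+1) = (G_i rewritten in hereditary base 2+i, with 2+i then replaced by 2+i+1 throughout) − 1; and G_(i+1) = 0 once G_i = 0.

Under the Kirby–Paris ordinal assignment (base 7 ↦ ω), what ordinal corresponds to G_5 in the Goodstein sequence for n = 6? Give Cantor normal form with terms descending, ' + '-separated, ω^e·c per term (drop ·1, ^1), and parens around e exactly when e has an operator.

ω^5·5 + ω^4·5 + ω^3·5 + ω^2·5 + ω·5 + 4

i=0: 6 = 2^2 + 2 (b=2); 2→3: 3^3 + 3 = 30; 30−1 = 29
i=1: 29 = 3^3 + 2 (b=3); 3→4: 4^4 + 2 = 258; 258−1 = 257
i=2: 257 = 4^4 + 1 (b=4); 4→5: 5^5 + 1 = 3126; 3126−1 = 3125
i=3: 3125 = 5^5 (b=5); 5→6: 6^6 = 46656; 46656−1 = 46655
i=4: 46655 = 5·6^5 + 5·6^4 + 5·6^3 + 5·6^2 + 5·6 + 5 (b=6); 6→7: 5·7^5 + 5·7^4 + 5·7^3 + 5·7^2 + 5·7 + 5 = 98040; 98040−1 = 98039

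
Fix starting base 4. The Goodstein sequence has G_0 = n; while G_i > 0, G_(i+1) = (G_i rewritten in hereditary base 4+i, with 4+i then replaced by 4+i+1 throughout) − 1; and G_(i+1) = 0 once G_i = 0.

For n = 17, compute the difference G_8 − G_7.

4

base 4: 17 = 4^2 + 1; at 5: 5^2 + 1 = 26; next = 25
base 5: 25 = 5^2; at 6: 6^2 = 36; next = 35
base 6: 35 = 5·6 + 5; at 7: 5·7 + 5 = 40; next = 39
base 7: 39 = 5·7 + 4; at 8: 5·8 + 4 = 44; next = 43
base 8: 43 = 5·8 + 3; at 9: 5·9 + 3 = 48; next = 47
base 9: 47 = 5·9 + 2; at 10: 5·10 + 2 = 52; next = 51
base 10: 51 = 5·10 + 1; at 11: 5·11 + 1 = 56; next = 55
base 11: 55 = 5·11; at 12: 5·12 = 60; next = 59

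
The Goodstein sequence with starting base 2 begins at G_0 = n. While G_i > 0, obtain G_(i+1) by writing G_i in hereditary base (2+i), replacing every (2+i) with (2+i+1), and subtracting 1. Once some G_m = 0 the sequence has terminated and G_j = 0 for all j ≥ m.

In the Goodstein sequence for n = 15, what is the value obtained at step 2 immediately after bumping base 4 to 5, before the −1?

G_0 = 15. HB_2(15) = 2^(2 + 1) + 2^2 + 2 + 1. Bump = 112. G_1 = 111.
G_1 = 111. HB_3(111) = 3^(3 + 1) + 3^3 + 3. Bump = 1284. G_2 = 1283.
G_2 = 1283. HB_4(1283) = 4^(4 + 1) + 4^4 + 3. Bump = 18753. G_3 = 18752.

18753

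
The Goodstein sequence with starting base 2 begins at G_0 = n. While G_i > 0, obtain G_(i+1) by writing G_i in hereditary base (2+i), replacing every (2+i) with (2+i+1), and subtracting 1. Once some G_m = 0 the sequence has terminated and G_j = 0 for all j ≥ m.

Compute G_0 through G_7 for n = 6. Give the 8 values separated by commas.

6, 29, 257, 3125, 46655, 98039, 187243, 332147

step 0: 6 = 2^2 + 2; sub 3 for 2: 3^3 + 3; = 30; G_1 = 30−1 = 29
step 1: 29 = 3^3 + 2; sub 4 for 3: 4^4 + 2; = 258; G_2 = 258−1 = 257
step 2: 257 = 4^4 + 1; sub 5 for 4: 5^5 + 1; = 3126; G_3 = 3126−1 = 3125
step 3: 3125 = 5^5; sub 6 for 5: 6^6; = 46656; G_4 = 46656−1 = 46655
step 4: 46655 = 5·6^5 + 5·6^4 + 5·6^3 + 5·6^2 + 5·6 + 5; sub 7 for 6: 5·7^5 + 5·7^4 + 5·7^3 + 5·7^2 + 5·7 + 5; = 98040; G_5 = 98040−1 = 98039
step 5: 98039 = 5·7^5 + 5·7^4 + 5·7^3 + 5·7^2 + 5·7 + 4; sub 8 for 7: 5·8^5 + 5·8^4 + 5·8^3 + 5·8^2 + 5·8 + 4; = 187244; G_6 = 187244−1 = 187243
step 6: 187243 = 5·8^5 + 5·8^4 + 5·8^3 + 5·8^2 + 5·8 + 3; sub 9 for 8: 5·9^5 + 5·9^4 + 5·9^3 + 5·9^2 + 5·9 + 3; = 332148; G_7 = 332148−1 = 332147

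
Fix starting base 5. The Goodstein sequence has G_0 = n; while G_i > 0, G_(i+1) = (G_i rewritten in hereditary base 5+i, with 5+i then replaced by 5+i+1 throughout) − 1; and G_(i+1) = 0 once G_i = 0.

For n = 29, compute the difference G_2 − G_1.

12

step 0: 29 = 5^2 + 4; sub 6 for 5: 6^2 + 4; = 40; G_1 = 40−1 = 39
step 1: 39 = 6^2 + 3; sub 7 for 6: 7^2 + 3; = 52; G_2 = 52−1 = 51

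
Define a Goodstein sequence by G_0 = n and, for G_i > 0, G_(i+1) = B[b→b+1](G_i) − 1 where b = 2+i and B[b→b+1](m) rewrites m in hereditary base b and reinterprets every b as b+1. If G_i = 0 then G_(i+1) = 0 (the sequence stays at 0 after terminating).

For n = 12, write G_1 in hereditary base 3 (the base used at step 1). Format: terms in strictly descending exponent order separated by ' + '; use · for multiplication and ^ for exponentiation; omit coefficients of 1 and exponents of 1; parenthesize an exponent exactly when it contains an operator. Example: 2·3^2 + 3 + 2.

3^(3 + 1) + 2·3^2 + 2·3 + 2

G_0 = 12. HB_2(12) = 2^(2 + 1) + 2^2. Bump = 108. G_1 = 107.
G_1 = 107. HB_3(107) = 3^(3 + 1) + 2·3^2 + 2·3 + 2. Bump = 1066. G_2 = 1065.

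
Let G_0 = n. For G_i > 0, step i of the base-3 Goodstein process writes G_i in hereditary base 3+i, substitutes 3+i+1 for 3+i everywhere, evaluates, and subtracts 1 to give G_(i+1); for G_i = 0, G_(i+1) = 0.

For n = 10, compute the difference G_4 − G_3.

10 —HB3→ 3^2 + 1 —bump→ 4^2 + 1 = 17 —(−1)→ 16
16 —HB4→ 4^2 —bump→ 5^2 = 25 —(−1)→ 24
24 —HB5→ 4·5 + 4 —bump→ 4·6 + 4 = 28 —(−1)→ 27
27 —HB6→ 4·6 + 3 —bump→ 4·7 + 3 = 31 —(−1)→ 30

3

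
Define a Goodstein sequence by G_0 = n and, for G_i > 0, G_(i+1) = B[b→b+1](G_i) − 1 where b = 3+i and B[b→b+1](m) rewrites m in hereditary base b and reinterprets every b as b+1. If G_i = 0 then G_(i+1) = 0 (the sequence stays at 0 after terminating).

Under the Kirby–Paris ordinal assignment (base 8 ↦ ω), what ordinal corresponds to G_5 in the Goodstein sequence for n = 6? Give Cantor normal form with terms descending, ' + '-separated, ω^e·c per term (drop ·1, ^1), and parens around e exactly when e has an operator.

7

G_0=6  [base 3] 2·3  →[3↦4]→  2·4 = 8  −1 ⇒ G_1=7
G_1=7  [base 4] 4 + 3  →[4↦5]→  5 + 3 = 8  −1 ⇒ G_2=7
G_2=7  [base 5] 5 + 2  →[5↦6]→  6 + 2 = 8  −1 ⇒ G_3=7
G_3=7  [base 6] 6 + 1  →[6↦7]→  7 + 1 = 8  −1 ⇒ G_4=7
G_4=7  [base 7] 7  →[7↦8]→  8 = 8  −1 ⇒ G_5=7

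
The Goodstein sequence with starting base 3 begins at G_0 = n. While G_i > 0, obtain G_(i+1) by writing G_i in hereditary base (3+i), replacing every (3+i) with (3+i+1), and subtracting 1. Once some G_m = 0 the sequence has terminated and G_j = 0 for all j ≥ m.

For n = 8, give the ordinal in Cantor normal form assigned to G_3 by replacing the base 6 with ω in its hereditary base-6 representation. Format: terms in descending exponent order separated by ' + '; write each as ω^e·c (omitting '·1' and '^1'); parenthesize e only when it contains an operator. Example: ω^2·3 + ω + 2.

i=0: 8 = 2·3 + 2 (b=3); 3→4: 2·4 + 2 = 10; 10−1 = 9
i=1: 9 = 2·4 + 1 (b=4); 4→5: 2·5 + 1 = 11; 11−1 = 10
i=2: 10 = 2·5 (b=5); 5→6: 2·6 = 12; 12−1 = 11
i=3: 11 = 6 + 5 (b=6); 6→7: 7 + 5 = 12; 12−1 = 11

ω + 5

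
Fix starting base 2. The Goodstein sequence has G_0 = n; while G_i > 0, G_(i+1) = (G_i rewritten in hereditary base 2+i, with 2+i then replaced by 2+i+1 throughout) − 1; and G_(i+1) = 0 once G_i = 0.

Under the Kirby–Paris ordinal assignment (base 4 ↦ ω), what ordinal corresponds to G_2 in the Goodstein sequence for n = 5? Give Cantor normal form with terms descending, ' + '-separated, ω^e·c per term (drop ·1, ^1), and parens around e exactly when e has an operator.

ω^3·3 + ω^2·3 + ω·3 + 3

G_0 = 5. HB_2(5) = 2^2 + 1. Bump = 28. G_1 = 27.
G_1 = 27. HB_3(27) = 3^3. Bump = 256. G_2 = 255.
G_2 = 255. HB_4(255) = 3·4^3 + 3·4^2 + 3·4 + 3. Bump = 468. G_3 = 467.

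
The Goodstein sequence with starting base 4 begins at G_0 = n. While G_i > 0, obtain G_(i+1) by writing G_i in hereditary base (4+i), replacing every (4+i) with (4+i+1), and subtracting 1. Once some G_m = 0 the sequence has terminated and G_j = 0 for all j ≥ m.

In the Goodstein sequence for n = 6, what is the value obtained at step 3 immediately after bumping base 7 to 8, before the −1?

step 0: 6 = 4 + 2; sub 5 for 4: 5 + 2; = 7; G_1 = 7−1 = 6
step 1: 6 = 5 + 1; sub 6 for 5: 6 + 1; = 7; G_2 = 7−1 = 6
step 2: 6 = 6; sub 7 for 6: 7; = 7; G_3 = 7−1 = 6
step 3: 6 = 6; sub 8 for 7: 6; = 6; G_4 = 6−1 = 5

6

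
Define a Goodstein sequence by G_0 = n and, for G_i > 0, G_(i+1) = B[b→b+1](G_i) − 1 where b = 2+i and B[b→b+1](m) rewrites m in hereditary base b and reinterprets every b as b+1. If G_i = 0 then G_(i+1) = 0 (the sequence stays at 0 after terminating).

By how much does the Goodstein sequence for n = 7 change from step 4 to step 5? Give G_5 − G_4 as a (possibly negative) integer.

G_0=7  [base 2] 2^2 + 2 + 1  →[2↦3]→  3^3 + 3 + 1 = 31  −1 ⇒ G_1=30
G_1=30  [base 3] 3^3 + 3  →[3↦4]→  4^4 + 4 = 260  −1 ⇒ G_2=259
G_2=259  [base 4] 4^4 + 3  →[4↦5]→  5^5 + 3 = 3128  −1 ⇒ G_3=3127
G_3=3127  [base 5] 5^5 + 2  →[5↦6]→  6^6 + 2 = 46658  −1 ⇒ G_4=46657
G_4=46657  [base 6] 6^6 + 1  →[6↦7]→  7^7 + 1 = 823544  −1 ⇒ G_5=823543

776886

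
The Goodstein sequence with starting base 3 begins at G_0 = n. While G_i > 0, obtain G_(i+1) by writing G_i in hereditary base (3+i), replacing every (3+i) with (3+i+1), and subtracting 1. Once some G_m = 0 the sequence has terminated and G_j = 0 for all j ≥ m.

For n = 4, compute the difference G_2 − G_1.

0

[0] 4 ≡ 3 + 1 (base 3). Lift 4: 5. −1: 4.
[1] 4 ≡ 4 (base 4). Lift 5: 5. −1: 4.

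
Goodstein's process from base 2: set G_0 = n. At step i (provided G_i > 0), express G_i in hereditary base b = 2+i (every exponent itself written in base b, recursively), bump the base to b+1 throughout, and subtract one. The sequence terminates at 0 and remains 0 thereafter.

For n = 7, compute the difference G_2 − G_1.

[0] 7 ≡ 2^2 + 2 + 1 (base 2). Lift 3: 31. −1: 30.
[1] 30 ≡ 3^3 + 3 (base 3). Lift 4: 260. −1: 259.

229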